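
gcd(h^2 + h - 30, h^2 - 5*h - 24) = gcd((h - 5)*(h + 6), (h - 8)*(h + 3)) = 1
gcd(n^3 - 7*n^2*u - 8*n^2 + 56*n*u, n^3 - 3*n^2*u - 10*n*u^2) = n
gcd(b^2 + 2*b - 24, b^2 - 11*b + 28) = b - 4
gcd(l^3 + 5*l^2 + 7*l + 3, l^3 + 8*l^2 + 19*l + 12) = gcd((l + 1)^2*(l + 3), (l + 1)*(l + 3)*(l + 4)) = l^2 + 4*l + 3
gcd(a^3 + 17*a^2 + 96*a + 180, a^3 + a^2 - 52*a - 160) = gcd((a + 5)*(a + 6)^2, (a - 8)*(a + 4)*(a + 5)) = a + 5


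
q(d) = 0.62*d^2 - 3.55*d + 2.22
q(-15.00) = 194.97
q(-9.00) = 84.39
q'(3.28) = 0.52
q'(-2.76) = -6.97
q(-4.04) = 26.68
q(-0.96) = 6.20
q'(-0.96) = -4.74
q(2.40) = -2.73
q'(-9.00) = -14.71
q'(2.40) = -0.57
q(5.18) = 0.47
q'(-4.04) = -8.56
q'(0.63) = -2.77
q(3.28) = -2.75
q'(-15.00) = -22.15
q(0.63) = 0.23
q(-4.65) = 32.13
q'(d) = 1.24*d - 3.55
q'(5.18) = 2.87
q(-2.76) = 16.74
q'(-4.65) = -9.32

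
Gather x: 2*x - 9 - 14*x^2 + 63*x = -14*x^2 + 65*x - 9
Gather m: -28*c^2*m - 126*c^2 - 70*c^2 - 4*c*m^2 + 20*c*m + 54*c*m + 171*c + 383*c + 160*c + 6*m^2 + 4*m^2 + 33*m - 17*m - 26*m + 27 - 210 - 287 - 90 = -196*c^2 + 714*c + m^2*(10 - 4*c) + m*(-28*c^2 + 74*c - 10) - 560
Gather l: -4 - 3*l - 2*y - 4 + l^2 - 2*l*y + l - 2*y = l^2 + l*(-2*y - 2) - 4*y - 8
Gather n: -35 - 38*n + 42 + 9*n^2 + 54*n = 9*n^2 + 16*n + 7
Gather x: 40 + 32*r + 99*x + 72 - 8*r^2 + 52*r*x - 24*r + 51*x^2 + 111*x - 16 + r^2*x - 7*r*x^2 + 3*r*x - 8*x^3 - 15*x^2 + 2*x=-8*r^2 + 8*r - 8*x^3 + x^2*(36 - 7*r) + x*(r^2 + 55*r + 212) + 96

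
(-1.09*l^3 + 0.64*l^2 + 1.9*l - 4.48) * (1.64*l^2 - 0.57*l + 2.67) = -1.7876*l^5 + 1.6709*l^4 - 0.159100000000001*l^3 - 6.7214*l^2 + 7.6266*l - 11.9616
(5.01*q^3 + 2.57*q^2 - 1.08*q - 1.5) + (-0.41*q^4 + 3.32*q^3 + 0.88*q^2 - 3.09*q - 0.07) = -0.41*q^4 + 8.33*q^3 + 3.45*q^2 - 4.17*q - 1.57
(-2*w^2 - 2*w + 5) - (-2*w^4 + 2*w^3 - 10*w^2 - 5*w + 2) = 2*w^4 - 2*w^3 + 8*w^2 + 3*w + 3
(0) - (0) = 0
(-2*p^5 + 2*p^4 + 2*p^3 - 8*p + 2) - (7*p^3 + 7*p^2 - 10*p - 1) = -2*p^5 + 2*p^4 - 5*p^3 - 7*p^2 + 2*p + 3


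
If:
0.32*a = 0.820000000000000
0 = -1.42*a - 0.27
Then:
No Solution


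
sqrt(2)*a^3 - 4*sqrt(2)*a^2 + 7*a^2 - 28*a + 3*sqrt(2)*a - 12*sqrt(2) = (a - 4)*(a + 3*sqrt(2))*(sqrt(2)*a + 1)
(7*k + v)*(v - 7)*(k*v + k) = 7*k^2*v^2 - 42*k^2*v - 49*k^2 + k*v^3 - 6*k*v^2 - 7*k*v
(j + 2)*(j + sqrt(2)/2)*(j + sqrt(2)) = j^3 + 2*j^2 + 3*sqrt(2)*j^2/2 + j + 3*sqrt(2)*j + 2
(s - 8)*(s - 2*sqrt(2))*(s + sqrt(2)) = s^3 - 8*s^2 - sqrt(2)*s^2 - 4*s + 8*sqrt(2)*s + 32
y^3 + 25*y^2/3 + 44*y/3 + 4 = (y + 1/3)*(y + 2)*(y + 6)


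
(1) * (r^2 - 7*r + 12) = r^2 - 7*r + 12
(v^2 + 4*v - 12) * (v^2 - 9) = v^4 + 4*v^3 - 21*v^2 - 36*v + 108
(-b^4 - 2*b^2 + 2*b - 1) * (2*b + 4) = -2*b^5 - 4*b^4 - 4*b^3 - 4*b^2 + 6*b - 4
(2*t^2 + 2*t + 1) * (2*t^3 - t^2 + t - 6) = 4*t^5 + 2*t^4 + 2*t^3 - 11*t^2 - 11*t - 6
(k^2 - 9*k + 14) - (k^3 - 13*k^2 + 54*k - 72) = -k^3 + 14*k^2 - 63*k + 86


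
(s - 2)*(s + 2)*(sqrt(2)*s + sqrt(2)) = sqrt(2)*s^3 + sqrt(2)*s^2 - 4*sqrt(2)*s - 4*sqrt(2)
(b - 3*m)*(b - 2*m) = b^2 - 5*b*m + 6*m^2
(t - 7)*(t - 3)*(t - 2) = t^3 - 12*t^2 + 41*t - 42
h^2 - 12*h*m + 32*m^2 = (h - 8*m)*(h - 4*m)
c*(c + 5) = c^2 + 5*c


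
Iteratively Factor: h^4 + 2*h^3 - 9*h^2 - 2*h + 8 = (h + 1)*(h^3 + h^2 - 10*h + 8) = (h - 2)*(h + 1)*(h^2 + 3*h - 4) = (h - 2)*(h + 1)*(h + 4)*(h - 1)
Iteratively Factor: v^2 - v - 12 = (v - 4)*(v + 3)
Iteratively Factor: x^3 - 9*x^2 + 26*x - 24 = (x - 4)*(x^2 - 5*x + 6) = (x - 4)*(x - 3)*(x - 2)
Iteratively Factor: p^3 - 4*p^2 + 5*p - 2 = (p - 2)*(p^2 - 2*p + 1) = (p - 2)*(p - 1)*(p - 1)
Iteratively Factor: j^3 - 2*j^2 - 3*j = (j + 1)*(j^2 - 3*j) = (j - 3)*(j + 1)*(j)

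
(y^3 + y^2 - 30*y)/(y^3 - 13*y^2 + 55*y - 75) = y*(y + 6)/(y^2 - 8*y + 15)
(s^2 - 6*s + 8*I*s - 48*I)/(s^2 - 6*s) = (s + 8*I)/s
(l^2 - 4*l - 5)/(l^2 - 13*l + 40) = (l + 1)/(l - 8)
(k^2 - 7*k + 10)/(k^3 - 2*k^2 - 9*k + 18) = (k - 5)/(k^2 - 9)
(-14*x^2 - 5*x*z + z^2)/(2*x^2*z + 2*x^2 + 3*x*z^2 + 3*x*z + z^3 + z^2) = (-7*x + z)/(x*z + x + z^2 + z)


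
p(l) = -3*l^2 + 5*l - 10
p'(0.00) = 5.00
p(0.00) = -10.00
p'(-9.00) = 59.00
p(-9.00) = -298.00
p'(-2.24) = 18.44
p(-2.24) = -36.25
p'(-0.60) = 8.60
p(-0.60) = -14.08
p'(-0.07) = 5.42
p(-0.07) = -10.36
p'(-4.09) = 29.54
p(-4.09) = -80.63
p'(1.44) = -3.64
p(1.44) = -9.02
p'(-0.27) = 6.62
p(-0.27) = -11.57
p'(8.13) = -43.78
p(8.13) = -167.64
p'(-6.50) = 44.00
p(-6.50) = -169.25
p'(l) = 5 - 6*l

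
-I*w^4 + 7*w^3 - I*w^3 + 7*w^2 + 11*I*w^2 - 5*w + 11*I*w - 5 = (w + I)^2*(w + 5*I)*(-I*w - I)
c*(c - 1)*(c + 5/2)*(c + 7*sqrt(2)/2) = c^4 + 3*c^3/2 + 7*sqrt(2)*c^3/2 - 5*c^2/2 + 21*sqrt(2)*c^2/4 - 35*sqrt(2)*c/4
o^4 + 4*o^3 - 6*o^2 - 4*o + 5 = (o - 1)^2*(o + 1)*(o + 5)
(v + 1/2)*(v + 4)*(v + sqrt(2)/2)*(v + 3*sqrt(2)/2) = v^4 + 2*sqrt(2)*v^3 + 9*v^3/2 + 7*v^2/2 + 9*sqrt(2)*v^2 + 4*sqrt(2)*v + 27*v/4 + 3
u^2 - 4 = (u - 2)*(u + 2)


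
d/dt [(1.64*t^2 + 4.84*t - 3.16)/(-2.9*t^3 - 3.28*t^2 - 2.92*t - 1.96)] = (4.756*t^4 + 28.072*t^3 - 16.4056*t^2 - 27.1584*t - 18.7136)/(8.41*t^6 + 19.024*t^5 + 27.6944*t^4 + 30.5232*t^3 + 21.384*t^2 + 11.4464*t + 3.8416)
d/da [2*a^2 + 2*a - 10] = 4*a + 2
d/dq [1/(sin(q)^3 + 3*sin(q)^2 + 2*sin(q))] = (-6*sin(q) + 3*cos(q)^2 - 5)*cos(q)/((sin(q)^2 + 3*sin(q) + 2)^2*sin(q)^2)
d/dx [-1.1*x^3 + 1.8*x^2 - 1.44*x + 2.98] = -3.3*x^2 + 3.6*x - 1.44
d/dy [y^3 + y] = 3*y^2 + 1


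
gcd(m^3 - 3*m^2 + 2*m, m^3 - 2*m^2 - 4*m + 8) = m - 2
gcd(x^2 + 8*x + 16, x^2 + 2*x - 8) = x + 4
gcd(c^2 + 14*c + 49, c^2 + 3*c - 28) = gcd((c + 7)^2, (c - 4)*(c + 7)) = c + 7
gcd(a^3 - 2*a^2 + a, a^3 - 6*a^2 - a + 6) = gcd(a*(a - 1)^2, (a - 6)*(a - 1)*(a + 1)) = a - 1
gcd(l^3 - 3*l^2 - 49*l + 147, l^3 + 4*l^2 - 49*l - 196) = l^2 - 49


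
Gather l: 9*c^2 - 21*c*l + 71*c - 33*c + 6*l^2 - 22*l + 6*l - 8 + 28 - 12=9*c^2 + 38*c + 6*l^2 + l*(-21*c - 16) + 8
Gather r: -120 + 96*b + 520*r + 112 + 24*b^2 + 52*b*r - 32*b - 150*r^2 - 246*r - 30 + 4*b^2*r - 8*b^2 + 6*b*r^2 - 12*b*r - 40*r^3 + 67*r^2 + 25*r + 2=16*b^2 + 64*b - 40*r^3 + r^2*(6*b - 83) + r*(4*b^2 + 40*b + 299) - 36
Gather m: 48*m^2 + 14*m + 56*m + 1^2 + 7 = 48*m^2 + 70*m + 8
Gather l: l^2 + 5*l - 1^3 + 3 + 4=l^2 + 5*l + 6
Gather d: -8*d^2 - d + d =-8*d^2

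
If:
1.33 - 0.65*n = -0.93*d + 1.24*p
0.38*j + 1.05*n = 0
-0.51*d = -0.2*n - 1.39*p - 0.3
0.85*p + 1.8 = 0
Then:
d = -6.37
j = 8.37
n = -3.03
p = -2.12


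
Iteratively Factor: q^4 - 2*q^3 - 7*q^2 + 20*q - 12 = (q - 1)*(q^3 - q^2 - 8*q + 12) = (q - 2)*(q - 1)*(q^2 + q - 6) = (q - 2)*(q - 1)*(q + 3)*(q - 2)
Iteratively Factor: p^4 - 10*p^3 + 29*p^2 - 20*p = (p)*(p^3 - 10*p^2 + 29*p - 20) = p*(p - 1)*(p^2 - 9*p + 20) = p*(p - 5)*(p - 1)*(p - 4)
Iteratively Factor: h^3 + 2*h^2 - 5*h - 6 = (h - 2)*(h^2 + 4*h + 3) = (h - 2)*(h + 1)*(h + 3)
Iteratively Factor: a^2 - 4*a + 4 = (a - 2)*(a - 2)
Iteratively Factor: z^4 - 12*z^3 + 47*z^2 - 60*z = (z - 5)*(z^3 - 7*z^2 + 12*z) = (z - 5)*(z - 3)*(z^2 - 4*z) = (z - 5)*(z - 4)*(z - 3)*(z)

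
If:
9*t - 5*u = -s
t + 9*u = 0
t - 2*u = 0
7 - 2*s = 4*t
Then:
No Solution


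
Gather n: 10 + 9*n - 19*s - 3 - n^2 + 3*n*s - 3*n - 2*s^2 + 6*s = -n^2 + n*(3*s + 6) - 2*s^2 - 13*s + 7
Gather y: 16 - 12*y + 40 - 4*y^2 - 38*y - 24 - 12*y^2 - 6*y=-16*y^2 - 56*y + 32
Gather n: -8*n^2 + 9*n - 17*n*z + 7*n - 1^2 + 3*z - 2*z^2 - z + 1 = -8*n^2 + n*(16 - 17*z) - 2*z^2 + 2*z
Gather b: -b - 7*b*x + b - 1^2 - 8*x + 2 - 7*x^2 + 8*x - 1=-7*b*x - 7*x^2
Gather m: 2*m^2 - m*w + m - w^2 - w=2*m^2 + m*(1 - w) - w^2 - w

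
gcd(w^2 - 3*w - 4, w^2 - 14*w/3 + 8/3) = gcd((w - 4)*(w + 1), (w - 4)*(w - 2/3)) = w - 4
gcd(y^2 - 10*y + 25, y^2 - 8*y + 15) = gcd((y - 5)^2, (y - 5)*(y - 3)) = y - 5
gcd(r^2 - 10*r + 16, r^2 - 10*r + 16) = r^2 - 10*r + 16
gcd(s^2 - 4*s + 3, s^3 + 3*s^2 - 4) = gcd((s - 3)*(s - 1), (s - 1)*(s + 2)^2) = s - 1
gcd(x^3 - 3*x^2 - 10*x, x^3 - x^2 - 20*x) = x^2 - 5*x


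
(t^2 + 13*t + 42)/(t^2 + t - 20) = (t^2 + 13*t + 42)/(t^2 + t - 20)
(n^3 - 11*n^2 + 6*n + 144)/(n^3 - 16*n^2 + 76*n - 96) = (n + 3)/(n - 2)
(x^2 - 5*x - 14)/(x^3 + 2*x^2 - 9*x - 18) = (x - 7)/(x^2 - 9)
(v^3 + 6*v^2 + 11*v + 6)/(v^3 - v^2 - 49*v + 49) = (v^3 + 6*v^2 + 11*v + 6)/(v^3 - v^2 - 49*v + 49)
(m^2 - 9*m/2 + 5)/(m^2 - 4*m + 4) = (m - 5/2)/(m - 2)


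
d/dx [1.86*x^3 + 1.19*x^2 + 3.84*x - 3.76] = 5.58*x^2 + 2.38*x + 3.84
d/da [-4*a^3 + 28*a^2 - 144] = 4*a*(14 - 3*a)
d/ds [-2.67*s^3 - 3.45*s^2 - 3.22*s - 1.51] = -8.01*s^2 - 6.9*s - 3.22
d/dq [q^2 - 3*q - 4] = 2*q - 3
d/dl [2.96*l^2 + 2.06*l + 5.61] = 5.92*l + 2.06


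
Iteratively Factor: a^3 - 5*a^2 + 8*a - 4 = (a - 2)*(a^2 - 3*a + 2) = (a - 2)*(a - 1)*(a - 2)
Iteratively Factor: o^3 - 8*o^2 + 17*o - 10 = (o - 5)*(o^2 - 3*o + 2) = (o - 5)*(o - 2)*(o - 1)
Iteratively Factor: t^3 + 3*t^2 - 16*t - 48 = (t + 4)*(t^2 - t - 12) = (t - 4)*(t + 4)*(t + 3)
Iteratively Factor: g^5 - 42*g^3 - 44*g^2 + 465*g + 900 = (g + 3)*(g^4 - 3*g^3 - 33*g^2 + 55*g + 300) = (g - 5)*(g + 3)*(g^3 + 2*g^2 - 23*g - 60) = (g - 5)*(g + 3)^2*(g^2 - g - 20) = (g - 5)*(g + 3)^2*(g + 4)*(g - 5)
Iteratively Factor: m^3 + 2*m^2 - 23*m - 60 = (m - 5)*(m^2 + 7*m + 12) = (m - 5)*(m + 4)*(m + 3)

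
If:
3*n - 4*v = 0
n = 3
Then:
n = 3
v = 9/4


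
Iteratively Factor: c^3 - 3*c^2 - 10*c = (c - 5)*(c^2 + 2*c) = (c - 5)*(c + 2)*(c)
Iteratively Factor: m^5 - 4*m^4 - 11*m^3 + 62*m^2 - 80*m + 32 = (m + 4)*(m^4 - 8*m^3 + 21*m^2 - 22*m + 8) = (m - 1)*(m + 4)*(m^3 - 7*m^2 + 14*m - 8) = (m - 4)*(m - 1)*(m + 4)*(m^2 - 3*m + 2) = (m - 4)*(m - 2)*(m - 1)*(m + 4)*(m - 1)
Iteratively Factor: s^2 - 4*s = (s)*(s - 4)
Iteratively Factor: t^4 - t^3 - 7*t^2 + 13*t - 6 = (t + 3)*(t^3 - 4*t^2 + 5*t - 2) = (t - 2)*(t + 3)*(t^2 - 2*t + 1) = (t - 2)*(t - 1)*(t + 3)*(t - 1)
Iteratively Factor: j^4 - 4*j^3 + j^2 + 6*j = (j)*(j^3 - 4*j^2 + j + 6) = j*(j + 1)*(j^2 - 5*j + 6) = j*(j - 2)*(j + 1)*(j - 3)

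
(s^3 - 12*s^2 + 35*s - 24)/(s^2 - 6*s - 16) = (s^2 - 4*s + 3)/(s + 2)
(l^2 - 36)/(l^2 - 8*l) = (l^2 - 36)/(l*(l - 8))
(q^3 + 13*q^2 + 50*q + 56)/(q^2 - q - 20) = (q^2 + 9*q + 14)/(q - 5)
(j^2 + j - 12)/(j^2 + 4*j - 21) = (j + 4)/(j + 7)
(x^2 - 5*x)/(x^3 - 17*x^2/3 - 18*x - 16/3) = 3*x*(5 - x)/(-3*x^3 + 17*x^2 + 54*x + 16)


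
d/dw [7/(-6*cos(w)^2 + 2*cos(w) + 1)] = 14*(1 - 6*cos(w))*sin(w)/(-6*cos(w)^2 + 2*cos(w) + 1)^2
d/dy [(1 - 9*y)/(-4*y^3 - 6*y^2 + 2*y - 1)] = (-72*y^3 - 42*y^2 + 12*y + 7)/(16*y^6 + 48*y^5 + 20*y^4 - 16*y^3 + 16*y^2 - 4*y + 1)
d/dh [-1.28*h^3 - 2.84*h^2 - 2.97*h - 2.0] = -3.84*h^2 - 5.68*h - 2.97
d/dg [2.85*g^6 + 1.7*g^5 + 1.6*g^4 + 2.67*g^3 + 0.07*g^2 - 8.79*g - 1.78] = 17.1*g^5 + 8.5*g^4 + 6.4*g^3 + 8.01*g^2 + 0.14*g - 8.79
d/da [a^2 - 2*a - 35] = 2*a - 2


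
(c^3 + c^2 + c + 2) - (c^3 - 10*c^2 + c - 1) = 11*c^2 + 3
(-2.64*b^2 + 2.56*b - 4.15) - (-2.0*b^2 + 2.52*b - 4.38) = -0.64*b^2 + 0.04*b + 0.23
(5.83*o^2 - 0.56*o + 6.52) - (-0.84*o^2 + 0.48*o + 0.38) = 6.67*o^2 - 1.04*o + 6.14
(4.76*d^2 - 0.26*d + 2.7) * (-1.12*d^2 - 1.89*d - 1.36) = -5.3312*d^4 - 8.7052*d^3 - 9.0062*d^2 - 4.7494*d - 3.672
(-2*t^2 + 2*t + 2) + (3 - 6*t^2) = -8*t^2 + 2*t + 5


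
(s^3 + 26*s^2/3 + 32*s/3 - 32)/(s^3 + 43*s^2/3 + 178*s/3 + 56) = (3*s^2 + 8*s - 16)/(3*s^2 + 25*s + 28)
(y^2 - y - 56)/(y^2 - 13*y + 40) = (y + 7)/(y - 5)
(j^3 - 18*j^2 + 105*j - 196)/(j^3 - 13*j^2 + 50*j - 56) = (j - 7)/(j - 2)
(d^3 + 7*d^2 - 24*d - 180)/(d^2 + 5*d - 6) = (d^2 + d - 30)/(d - 1)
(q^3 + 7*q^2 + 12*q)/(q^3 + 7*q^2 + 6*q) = (q^2 + 7*q + 12)/(q^2 + 7*q + 6)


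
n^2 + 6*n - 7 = (n - 1)*(n + 7)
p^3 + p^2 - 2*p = p*(p - 1)*(p + 2)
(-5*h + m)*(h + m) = -5*h^2 - 4*h*m + m^2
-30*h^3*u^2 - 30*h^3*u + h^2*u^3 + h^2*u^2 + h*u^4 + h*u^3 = u*(-5*h + u)*(6*h + u)*(h*u + h)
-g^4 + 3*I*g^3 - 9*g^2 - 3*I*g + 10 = (g - 5*I)*(g + 2*I)*(-I*g - I)*(-I*g + I)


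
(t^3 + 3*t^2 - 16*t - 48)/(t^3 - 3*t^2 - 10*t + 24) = (t + 4)/(t - 2)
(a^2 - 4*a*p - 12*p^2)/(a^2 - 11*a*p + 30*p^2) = (-a - 2*p)/(-a + 5*p)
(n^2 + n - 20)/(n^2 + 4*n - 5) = (n - 4)/(n - 1)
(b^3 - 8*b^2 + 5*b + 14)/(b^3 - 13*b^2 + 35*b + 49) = (b - 2)/(b - 7)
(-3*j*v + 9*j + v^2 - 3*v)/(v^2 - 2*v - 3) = (-3*j + v)/(v + 1)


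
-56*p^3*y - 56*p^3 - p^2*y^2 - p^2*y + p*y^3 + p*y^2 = (-8*p + y)*(7*p + y)*(p*y + p)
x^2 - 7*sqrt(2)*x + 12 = (x - 6*sqrt(2))*(x - sqrt(2))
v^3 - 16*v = v*(v - 4)*(v + 4)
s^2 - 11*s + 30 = (s - 6)*(s - 5)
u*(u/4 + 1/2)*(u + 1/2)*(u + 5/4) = u^4/4 + 15*u^3/16 + 33*u^2/32 + 5*u/16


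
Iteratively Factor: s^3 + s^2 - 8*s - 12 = (s - 3)*(s^2 + 4*s + 4) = (s - 3)*(s + 2)*(s + 2)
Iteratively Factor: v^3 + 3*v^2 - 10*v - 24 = (v - 3)*(v^2 + 6*v + 8) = (v - 3)*(v + 2)*(v + 4)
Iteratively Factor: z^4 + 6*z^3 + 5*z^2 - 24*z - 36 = (z - 2)*(z^3 + 8*z^2 + 21*z + 18) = (z - 2)*(z + 2)*(z^2 + 6*z + 9) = (z - 2)*(z + 2)*(z + 3)*(z + 3)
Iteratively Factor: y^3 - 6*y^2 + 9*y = (y - 3)*(y^2 - 3*y) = (y - 3)^2*(y)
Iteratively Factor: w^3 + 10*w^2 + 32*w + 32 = (w + 4)*(w^2 + 6*w + 8) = (w + 4)^2*(w + 2)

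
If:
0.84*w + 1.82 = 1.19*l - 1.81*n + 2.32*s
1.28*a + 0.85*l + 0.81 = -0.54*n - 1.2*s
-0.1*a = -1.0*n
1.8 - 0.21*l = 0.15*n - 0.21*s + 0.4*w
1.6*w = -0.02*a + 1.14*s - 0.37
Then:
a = -1.50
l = 11.68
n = -0.15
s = -7.28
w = -5.40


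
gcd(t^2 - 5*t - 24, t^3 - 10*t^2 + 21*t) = 1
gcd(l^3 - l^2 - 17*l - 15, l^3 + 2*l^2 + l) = l + 1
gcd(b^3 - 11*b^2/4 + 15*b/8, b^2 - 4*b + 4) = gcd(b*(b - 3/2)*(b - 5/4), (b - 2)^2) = 1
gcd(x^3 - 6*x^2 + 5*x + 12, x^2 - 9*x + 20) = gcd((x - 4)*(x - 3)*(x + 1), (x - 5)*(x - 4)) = x - 4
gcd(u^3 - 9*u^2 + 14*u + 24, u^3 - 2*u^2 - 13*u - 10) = u + 1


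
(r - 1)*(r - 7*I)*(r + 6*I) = r^3 - r^2 - I*r^2 + 42*r + I*r - 42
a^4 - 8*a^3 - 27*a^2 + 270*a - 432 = (a - 8)*(a - 3)^2*(a + 6)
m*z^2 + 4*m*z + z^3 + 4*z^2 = z*(m + z)*(z + 4)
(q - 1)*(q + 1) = q^2 - 1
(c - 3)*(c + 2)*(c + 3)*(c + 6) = c^4 + 8*c^3 + 3*c^2 - 72*c - 108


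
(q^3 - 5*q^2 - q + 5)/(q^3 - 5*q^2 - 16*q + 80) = (q^2 - 1)/(q^2 - 16)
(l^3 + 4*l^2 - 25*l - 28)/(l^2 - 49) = (l^2 - 3*l - 4)/(l - 7)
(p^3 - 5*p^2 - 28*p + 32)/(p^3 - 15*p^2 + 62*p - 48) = (p + 4)/(p - 6)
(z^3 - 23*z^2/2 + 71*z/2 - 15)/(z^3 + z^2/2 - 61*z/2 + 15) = (z - 6)/(z + 6)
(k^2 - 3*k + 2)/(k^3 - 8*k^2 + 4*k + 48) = (k^2 - 3*k + 2)/(k^3 - 8*k^2 + 4*k + 48)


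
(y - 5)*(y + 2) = y^2 - 3*y - 10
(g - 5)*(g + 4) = g^2 - g - 20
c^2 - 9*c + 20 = (c - 5)*(c - 4)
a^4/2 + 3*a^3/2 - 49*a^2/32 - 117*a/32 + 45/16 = (a/2 + 1)*(a - 5/4)*(a - 3/4)*(a + 3)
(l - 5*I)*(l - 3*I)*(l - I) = l^3 - 9*I*l^2 - 23*l + 15*I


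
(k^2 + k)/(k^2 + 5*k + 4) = k/(k + 4)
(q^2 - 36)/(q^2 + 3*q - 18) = (q - 6)/(q - 3)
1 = 1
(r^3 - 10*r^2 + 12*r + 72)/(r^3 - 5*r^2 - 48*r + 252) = (r + 2)/(r + 7)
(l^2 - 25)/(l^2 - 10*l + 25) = (l + 5)/(l - 5)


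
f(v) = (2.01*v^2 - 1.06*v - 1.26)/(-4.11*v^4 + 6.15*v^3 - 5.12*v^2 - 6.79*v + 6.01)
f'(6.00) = 0.01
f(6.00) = -0.02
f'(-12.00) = -0.00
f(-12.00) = -0.00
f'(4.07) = 0.02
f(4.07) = -0.03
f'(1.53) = -0.06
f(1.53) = -0.11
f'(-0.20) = -0.34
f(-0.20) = -0.14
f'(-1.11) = -1.42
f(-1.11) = -0.32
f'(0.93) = -1.78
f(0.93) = 0.18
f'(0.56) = -6.28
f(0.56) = -0.96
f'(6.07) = 0.01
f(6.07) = -0.01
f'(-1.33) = -0.34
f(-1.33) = -0.17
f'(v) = (4.02*v - 1.06)/(-4.11*v^4 + 6.15*v^3 - 5.12*v^2 - 6.79*v + 6.01) + (2.01*v^2 - 1.06*v - 1.26)*(16.44*v^3 - 18.45*v^2 + 10.24*v + 6.79)/(-4.11*v^4 + 6.15*v^3 - 5.12*v^2 - 6.79*v + 6.01)^2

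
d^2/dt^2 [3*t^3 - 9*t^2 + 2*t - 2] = 18*t - 18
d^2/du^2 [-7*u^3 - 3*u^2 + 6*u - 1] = -42*u - 6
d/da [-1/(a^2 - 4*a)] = 2*(a - 2)/(a^2*(a - 4)^2)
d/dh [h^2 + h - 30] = 2*h + 1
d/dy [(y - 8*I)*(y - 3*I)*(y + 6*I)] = 3*y^2 - 10*I*y + 42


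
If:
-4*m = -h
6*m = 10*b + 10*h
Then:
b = -17*m/5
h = 4*m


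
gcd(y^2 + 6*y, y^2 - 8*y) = y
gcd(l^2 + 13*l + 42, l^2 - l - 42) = l + 6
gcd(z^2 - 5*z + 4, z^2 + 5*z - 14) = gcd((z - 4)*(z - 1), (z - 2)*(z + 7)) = 1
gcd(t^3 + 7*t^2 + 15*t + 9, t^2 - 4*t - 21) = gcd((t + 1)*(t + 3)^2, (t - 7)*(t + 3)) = t + 3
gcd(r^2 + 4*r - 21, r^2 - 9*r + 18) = r - 3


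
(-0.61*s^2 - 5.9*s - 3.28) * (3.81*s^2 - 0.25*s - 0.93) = -2.3241*s^4 - 22.3265*s^3 - 10.4545*s^2 + 6.307*s + 3.0504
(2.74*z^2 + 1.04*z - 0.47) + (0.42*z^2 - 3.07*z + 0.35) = 3.16*z^2 - 2.03*z - 0.12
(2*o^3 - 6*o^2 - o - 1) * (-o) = -2*o^4 + 6*o^3 + o^2 + o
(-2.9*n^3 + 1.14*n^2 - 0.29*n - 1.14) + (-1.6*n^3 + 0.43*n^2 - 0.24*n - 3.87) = -4.5*n^3 + 1.57*n^2 - 0.53*n - 5.01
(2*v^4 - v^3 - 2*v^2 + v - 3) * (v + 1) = 2*v^5 + v^4 - 3*v^3 - v^2 - 2*v - 3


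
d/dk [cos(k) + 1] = -sin(k)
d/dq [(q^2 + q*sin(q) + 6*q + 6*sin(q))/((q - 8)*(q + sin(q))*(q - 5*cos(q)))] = (-5*q^2*sin(q) - q^2 + 10*q*sin(q) - 12*q + 240*sin(q) + 70*cos(q) + 48)/((q - 8)^2*(q - 5*cos(q))^2)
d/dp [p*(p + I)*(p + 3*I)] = 3*p^2 + 8*I*p - 3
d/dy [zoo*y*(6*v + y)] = zoo*(v + y)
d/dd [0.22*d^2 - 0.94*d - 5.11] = 0.44*d - 0.94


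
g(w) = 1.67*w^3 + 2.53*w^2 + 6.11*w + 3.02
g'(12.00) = 788.27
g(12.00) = 3326.42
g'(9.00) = 457.46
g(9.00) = 1480.37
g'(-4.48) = 83.99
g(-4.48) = -123.73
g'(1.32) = 21.52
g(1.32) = 19.33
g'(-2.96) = 35.03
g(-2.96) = -36.21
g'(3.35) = 79.29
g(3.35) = 114.67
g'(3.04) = 67.79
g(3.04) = 91.89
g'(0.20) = 7.32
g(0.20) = 4.36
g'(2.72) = 56.94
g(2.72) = 71.96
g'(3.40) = 81.23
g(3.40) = 118.68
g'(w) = 5.01*w^2 + 5.06*w + 6.11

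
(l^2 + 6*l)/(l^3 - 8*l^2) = (l + 6)/(l*(l - 8))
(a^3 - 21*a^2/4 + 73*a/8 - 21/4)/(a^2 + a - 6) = (8*a^2 - 26*a + 21)/(8*(a + 3))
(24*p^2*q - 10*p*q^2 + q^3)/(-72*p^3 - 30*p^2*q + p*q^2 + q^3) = q*(-4*p + q)/(12*p^2 + 7*p*q + q^2)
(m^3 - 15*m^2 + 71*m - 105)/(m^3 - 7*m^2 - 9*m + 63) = (m - 5)/(m + 3)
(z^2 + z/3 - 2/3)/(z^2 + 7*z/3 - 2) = (z + 1)/(z + 3)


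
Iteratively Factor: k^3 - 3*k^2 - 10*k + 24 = (k - 2)*(k^2 - k - 12) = (k - 4)*(k - 2)*(k + 3)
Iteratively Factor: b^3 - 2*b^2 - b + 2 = (b - 2)*(b^2 - 1) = (b - 2)*(b - 1)*(b + 1)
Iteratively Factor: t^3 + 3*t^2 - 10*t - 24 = (t + 2)*(t^2 + t - 12) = (t - 3)*(t + 2)*(t + 4)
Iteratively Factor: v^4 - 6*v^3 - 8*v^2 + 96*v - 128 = (v - 4)*(v^3 - 2*v^2 - 16*v + 32) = (v - 4)*(v - 2)*(v^2 - 16) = (v - 4)^2*(v - 2)*(v + 4)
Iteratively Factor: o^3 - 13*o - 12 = (o + 3)*(o^2 - 3*o - 4) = (o - 4)*(o + 3)*(o + 1)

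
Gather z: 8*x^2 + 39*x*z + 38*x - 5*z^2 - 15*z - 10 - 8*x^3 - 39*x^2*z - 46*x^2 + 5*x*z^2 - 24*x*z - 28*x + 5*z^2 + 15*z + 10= -8*x^3 - 38*x^2 + 5*x*z^2 + 10*x + z*(-39*x^2 + 15*x)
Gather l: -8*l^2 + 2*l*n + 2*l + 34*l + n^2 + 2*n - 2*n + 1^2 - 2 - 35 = -8*l^2 + l*(2*n + 36) + n^2 - 36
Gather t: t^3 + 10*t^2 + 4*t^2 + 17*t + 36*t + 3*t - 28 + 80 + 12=t^3 + 14*t^2 + 56*t + 64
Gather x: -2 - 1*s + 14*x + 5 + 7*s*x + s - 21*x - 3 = x*(7*s - 7)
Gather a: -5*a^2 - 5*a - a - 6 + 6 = -5*a^2 - 6*a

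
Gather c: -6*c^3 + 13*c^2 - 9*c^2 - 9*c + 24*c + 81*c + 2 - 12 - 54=-6*c^3 + 4*c^2 + 96*c - 64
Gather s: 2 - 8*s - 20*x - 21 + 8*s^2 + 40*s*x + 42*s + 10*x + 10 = 8*s^2 + s*(40*x + 34) - 10*x - 9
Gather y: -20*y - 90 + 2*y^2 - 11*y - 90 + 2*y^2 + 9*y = 4*y^2 - 22*y - 180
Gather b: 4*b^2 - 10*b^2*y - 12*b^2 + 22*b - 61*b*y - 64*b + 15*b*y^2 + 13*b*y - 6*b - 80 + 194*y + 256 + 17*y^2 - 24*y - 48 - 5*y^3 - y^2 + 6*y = b^2*(-10*y - 8) + b*(15*y^2 - 48*y - 48) - 5*y^3 + 16*y^2 + 176*y + 128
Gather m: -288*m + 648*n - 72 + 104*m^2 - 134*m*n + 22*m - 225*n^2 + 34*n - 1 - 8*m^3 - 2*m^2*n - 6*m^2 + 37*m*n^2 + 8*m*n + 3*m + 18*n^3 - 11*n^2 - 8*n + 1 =-8*m^3 + m^2*(98 - 2*n) + m*(37*n^2 - 126*n - 263) + 18*n^3 - 236*n^2 + 674*n - 72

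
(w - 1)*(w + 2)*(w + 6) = w^3 + 7*w^2 + 4*w - 12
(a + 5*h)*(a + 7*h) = a^2 + 12*a*h + 35*h^2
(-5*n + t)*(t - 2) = -5*n*t + 10*n + t^2 - 2*t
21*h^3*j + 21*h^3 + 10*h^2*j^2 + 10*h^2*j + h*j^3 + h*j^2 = (3*h + j)*(7*h + j)*(h*j + h)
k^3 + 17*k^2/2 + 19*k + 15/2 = (k + 1/2)*(k + 3)*(k + 5)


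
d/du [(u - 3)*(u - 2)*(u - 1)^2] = 4*u^3 - 21*u^2 + 34*u - 17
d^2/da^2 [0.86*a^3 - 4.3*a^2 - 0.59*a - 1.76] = 5.16*a - 8.6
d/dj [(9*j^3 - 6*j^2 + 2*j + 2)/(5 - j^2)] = (-9*j^4 + 137*j^2 - 56*j + 10)/(j^4 - 10*j^2 + 25)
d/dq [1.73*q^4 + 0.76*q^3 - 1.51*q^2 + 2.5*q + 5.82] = 6.92*q^3 + 2.28*q^2 - 3.02*q + 2.5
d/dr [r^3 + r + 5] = 3*r^2 + 1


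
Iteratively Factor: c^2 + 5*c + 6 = (c + 3)*(c + 2)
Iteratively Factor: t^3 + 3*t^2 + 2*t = (t + 1)*(t^2 + 2*t) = t*(t + 1)*(t + 2)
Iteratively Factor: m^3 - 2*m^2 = (m - 2)*(m^2) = m*(m - 2)*(m)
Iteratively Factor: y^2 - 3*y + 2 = (y - 2)*(y - 1)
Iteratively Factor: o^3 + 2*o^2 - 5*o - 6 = (o + 1)*(o^2 + o - 6) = (o + 1)*(o + 3)*(o - 2)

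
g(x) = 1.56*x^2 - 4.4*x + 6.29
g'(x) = 3.12*x - 4.4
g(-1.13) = 13.25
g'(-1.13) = -7.93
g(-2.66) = 29.03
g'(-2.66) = -12.70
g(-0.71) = 10.20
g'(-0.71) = -6.62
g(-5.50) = 77.68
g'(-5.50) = -21.56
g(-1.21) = 13.90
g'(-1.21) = -8.18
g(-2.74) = 30.06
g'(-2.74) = -12.95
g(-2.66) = 29.03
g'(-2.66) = -12.70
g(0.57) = 4.29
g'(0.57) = -2.62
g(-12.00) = 283.73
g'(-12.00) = -41.84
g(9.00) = 93.05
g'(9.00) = 23.68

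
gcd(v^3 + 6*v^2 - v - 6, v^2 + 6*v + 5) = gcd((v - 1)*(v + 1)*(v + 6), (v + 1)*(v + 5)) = v + 1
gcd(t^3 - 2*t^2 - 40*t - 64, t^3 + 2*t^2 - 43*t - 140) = t + 4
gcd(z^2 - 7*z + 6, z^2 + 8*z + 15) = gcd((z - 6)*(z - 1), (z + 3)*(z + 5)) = 1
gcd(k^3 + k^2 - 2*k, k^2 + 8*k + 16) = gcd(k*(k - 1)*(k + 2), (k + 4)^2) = 1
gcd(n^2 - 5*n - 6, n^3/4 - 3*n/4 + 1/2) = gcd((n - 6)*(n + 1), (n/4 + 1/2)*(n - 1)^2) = 1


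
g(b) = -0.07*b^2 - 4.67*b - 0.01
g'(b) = -0.14*b - 4.67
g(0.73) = -3.46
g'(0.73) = -4.77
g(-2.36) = 10.62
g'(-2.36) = -4.34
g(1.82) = -8.74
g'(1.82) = -4.92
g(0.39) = -1.84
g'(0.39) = -4.72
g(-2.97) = 13.24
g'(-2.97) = -4.25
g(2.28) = -11.02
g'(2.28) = -4.99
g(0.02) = -0.10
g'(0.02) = -4.67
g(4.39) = -21.86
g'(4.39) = -5.28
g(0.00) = -0.01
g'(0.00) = -4.67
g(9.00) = -47.71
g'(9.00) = -5.93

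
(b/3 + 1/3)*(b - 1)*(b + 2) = b^3/3 + 2*b^2/3 - b/3 - 2/3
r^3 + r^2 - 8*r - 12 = (r - 3)*(r + 2)^2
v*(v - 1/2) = v^2 - v/2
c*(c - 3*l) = c^2 - 3*c*l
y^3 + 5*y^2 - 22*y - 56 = (y - 4)*(y + 2)*(y + 7)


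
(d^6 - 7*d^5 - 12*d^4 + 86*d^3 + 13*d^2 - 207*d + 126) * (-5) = -5*d^6 + 35*d^5 + 60*d^4 - 430*d^3 - 65*d^2 + 1035*d - 630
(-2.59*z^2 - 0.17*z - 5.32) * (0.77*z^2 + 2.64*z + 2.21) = -1.9943*z^4 - 6.9685*z^3 - 10.2691*z^2 - 14.4205*z - 11.7572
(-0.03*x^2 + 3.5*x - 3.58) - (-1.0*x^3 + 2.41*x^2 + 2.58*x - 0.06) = 1.0*x^3 - 2.44*x^2 + 0.92*x - 3.52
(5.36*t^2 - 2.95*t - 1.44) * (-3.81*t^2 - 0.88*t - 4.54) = -20.4216*t^4 + 6.5227*t^3 - 16.252*t^2 + 14.6602*t + 6.5376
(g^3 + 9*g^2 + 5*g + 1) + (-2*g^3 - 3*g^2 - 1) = -g^3 + 6*g^2 + 5*g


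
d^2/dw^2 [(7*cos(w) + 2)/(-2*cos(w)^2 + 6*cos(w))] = (29*sin(w)^4/cos(w)^3 - 7*sin(w)^2 - 25 + 64/cos(w) + 36/cos(w)^2 - 65/cos(w)^3)/(2*(cos(w) - 3)^3)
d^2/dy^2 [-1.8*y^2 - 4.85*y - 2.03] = -3.60000000000000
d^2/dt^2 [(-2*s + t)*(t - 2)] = 2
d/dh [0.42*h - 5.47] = 0.420000000000000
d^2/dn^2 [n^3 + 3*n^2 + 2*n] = 6*n + 6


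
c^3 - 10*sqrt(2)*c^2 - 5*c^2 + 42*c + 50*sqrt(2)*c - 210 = (c - 5)*(c - 7*sqrt(2))*(c - 3*sqrt(2))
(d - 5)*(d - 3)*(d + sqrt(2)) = d^3 - 8*d^2 + sqrt(2)*d^2 - 8*sqrt(2)*d + 15*d + 15*sqrt(2)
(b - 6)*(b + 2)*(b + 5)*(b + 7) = b^4 + 8*b^3 - 25*b^2 - 284*b - 420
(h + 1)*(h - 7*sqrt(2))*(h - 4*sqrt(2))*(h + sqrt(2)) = h^4 - 10*sqrt(2)*h^3 + h^3 - 10*sqrt(2)*h^2 + 34*h^2 + 34*h + 56*sqrt(2)*h + 56*sqrt(2)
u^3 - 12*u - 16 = (u - 4)*(u + 2)^2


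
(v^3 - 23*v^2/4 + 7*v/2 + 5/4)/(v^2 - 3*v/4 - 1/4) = v - 5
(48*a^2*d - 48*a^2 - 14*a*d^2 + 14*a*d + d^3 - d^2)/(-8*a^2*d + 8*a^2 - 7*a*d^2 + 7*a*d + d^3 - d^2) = (-6*a + d)/(a + d)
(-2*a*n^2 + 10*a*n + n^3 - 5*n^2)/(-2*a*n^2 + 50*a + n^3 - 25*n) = n/(n + 5)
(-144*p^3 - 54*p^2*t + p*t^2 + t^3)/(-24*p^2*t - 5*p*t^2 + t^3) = (6*p + t)/t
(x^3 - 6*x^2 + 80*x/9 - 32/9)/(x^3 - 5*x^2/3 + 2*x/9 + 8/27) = 3*(x - 4)/(3*x + 1)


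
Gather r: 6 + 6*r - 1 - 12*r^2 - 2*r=-12*r^2 + 4*r + 5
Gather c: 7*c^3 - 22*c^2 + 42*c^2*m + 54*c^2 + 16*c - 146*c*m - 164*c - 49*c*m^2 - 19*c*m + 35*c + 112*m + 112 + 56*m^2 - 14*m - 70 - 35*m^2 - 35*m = 7*c^3 + c^2*(42*m + 32) + c*(-49*m^2 - 165*m - 113) + 21*m^2 + 63*m + 42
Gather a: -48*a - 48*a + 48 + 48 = 96 - 96*a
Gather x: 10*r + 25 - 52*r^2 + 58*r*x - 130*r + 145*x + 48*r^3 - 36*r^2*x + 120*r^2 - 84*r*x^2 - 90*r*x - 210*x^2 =48*r^3 + 68*r^2 - 120*r + x^2*(-84*r - 210) + x*(-36*r^2 - 32*r + 145) + 25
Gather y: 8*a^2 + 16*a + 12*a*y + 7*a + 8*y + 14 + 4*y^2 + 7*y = 8*a^2 + 23*a + 4*y^2 + y*(12*a + 15) + 14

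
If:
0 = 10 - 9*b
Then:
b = 10/9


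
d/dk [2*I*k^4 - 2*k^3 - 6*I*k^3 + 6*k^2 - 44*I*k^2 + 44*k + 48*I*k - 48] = 8*I*k^3 + k^2*(-6 - 18*I) + k*(12 - 88*I) + 44 + 48*I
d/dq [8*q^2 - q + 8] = 16*q - 1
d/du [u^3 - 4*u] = 3*u^2 - 4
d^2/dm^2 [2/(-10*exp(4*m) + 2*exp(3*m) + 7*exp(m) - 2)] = 2*(-2*(-40*exp(3*m) + 6*exp(2*m) + 7)^2*exp(m) + (160*exp(3*m) - 18*exp(2*m) - 7)*(10*exp(4*m) - 2*exp(3*m) - 7*exp(m) + 2))*exp(m)/(10*exp(4*m) - 2*exp(3*m) - 7*exp(m) + 2)^3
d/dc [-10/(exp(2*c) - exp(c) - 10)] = (20*exp(c) - 10)*exp(c)/(-exp(2*c) + exp(c) + 10)^2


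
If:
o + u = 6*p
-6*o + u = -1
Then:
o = u/6 + 1/6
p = 7*u/36 + 1/36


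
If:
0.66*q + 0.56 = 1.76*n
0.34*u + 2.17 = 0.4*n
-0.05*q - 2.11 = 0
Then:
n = -15.51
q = -42.20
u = -24.63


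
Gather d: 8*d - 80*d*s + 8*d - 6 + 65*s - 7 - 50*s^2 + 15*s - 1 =d*(16 - 80*s) - 50*s^2 + 80*s - 14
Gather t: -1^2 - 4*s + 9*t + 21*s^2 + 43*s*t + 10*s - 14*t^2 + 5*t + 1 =21*s^2 + 6*s - 14*t^2 + t*(43*s + 14)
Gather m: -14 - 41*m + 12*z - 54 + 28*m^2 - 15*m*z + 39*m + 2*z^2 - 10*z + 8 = 28*m^2 + m*(-15*z - 2) + 2*z^2 + 2*z - 60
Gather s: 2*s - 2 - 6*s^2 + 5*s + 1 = -6*s^2 + 7*s - 1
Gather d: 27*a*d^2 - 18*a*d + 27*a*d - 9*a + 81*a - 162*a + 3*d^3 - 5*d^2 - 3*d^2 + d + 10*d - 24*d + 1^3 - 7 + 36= -90*a + 3*d^3 + d^2*(27*a - 8) + d*(9*a - 13) + 30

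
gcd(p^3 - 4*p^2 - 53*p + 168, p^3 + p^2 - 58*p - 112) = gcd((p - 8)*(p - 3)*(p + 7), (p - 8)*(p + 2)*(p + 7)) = p^2 - p - 56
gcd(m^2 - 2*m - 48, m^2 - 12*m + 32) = m - 8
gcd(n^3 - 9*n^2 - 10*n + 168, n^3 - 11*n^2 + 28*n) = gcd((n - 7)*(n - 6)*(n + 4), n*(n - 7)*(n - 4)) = n - 7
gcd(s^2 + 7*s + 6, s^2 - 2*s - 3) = s + 1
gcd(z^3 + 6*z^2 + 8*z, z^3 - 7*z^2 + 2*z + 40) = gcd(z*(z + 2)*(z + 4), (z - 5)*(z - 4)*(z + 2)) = z + 2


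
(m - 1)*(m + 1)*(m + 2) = m^3 + 2*m^2 - m - 2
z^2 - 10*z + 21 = (z - 7)*(z - 3)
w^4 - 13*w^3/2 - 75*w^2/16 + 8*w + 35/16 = (w - 7)*(w - 1)*(w + 1/4)*(w + 5/4)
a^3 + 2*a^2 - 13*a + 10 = (a - 2)*(a - 1)*(a + 5)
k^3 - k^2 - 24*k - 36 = (k - 6)*(k + 2)*(k + 3)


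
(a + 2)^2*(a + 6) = a^3 + 10*a^2 + 28*a + 24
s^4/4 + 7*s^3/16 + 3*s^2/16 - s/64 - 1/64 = (s/4 + 1/4)*(s - 1/4)*(s + 1/2)^2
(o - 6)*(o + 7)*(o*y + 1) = o^3*y + o^2*y + o^2 - 42*o*y + o - 42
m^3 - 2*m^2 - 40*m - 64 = (m - 8)*(m + 2)*(m + 4)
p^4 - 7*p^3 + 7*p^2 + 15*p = p*(p - 5)*(p - 3)*(p + 1)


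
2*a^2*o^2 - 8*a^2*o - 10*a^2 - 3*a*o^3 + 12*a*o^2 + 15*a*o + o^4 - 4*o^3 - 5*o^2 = (-2*a + o)*(-a + o)*(o - 5)*(o + 1)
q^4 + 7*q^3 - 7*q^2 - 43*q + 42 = (q - 2)*(q - 1)*(q + 3)*(q + 7)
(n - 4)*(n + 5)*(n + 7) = n^3 + 8*n^2 - 13*n - 140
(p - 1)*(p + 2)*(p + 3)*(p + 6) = p^4 + 10*p^3 + 25*p^2 - 36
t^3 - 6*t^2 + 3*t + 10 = (t - 5)*(t - 2)*(t + 1)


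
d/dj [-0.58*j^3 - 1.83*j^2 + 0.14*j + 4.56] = -1.74*j^2 - 3.66*j + 0.14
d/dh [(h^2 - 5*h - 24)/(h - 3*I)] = (h^2 - 6*I*h + 24 + 15*I)/(h^2 - 6*I*h - 9)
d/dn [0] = 0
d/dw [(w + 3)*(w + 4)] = 2*w + 7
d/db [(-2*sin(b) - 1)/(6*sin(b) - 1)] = 8*cos(b)/(6*sin(b) - 1)^2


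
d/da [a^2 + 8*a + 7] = 2*a + 8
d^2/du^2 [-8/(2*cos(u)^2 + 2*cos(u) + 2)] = 4*(4*sin(u)^4 + sin(u)^2 - 19*cos(u)/4 + 3*cos(3*u)/4 - 5)/(-sin(u)^2 + cos(u) + 2)^3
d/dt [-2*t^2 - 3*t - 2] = -4*t - 3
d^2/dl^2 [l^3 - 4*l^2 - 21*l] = 6*l - 8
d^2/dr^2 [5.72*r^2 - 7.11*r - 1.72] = 11.4400000000000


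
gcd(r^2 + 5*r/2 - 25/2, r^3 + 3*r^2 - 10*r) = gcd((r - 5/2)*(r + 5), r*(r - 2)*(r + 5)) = r + 5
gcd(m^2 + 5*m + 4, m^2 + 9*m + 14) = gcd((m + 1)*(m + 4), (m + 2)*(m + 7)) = 1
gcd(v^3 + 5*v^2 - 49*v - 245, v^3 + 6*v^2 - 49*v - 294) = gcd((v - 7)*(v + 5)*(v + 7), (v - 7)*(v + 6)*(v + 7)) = v^2 - 49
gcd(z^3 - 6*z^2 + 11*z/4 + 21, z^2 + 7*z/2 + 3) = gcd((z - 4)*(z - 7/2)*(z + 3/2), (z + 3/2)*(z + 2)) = z + 3/2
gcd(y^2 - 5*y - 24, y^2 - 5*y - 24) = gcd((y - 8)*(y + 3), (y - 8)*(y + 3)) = y^2 - 5*y - 24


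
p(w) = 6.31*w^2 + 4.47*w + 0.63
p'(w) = 12.62*w + 4.47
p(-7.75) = 344.98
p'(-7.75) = -93.34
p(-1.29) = 5.36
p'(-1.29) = -11.81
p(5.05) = 184.12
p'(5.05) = 68.20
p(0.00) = 0.63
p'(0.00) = 4.47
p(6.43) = 290.26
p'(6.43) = 85.62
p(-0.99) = 2.39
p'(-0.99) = -8.02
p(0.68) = 6.59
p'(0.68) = 13.05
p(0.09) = 1.08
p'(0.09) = 5.61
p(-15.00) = 1353.33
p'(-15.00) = -184.83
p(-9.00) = 471.51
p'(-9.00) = -109.11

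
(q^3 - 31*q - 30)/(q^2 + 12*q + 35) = (q^2 - 5*q - 6)/(q + 7)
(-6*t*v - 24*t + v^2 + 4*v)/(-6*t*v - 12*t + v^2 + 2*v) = (v + 4)/(v + 2)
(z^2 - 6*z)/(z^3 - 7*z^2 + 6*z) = 1/(z - 1)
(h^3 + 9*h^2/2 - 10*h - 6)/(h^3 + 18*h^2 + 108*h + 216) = (h^2 - 3*h/2 - 1)/(h^2 + 12*h + 36)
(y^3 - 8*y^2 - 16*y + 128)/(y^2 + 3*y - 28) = (y^2 - 4*y - 32)/(y + 7)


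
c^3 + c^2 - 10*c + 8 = (c - 2)*(c - 1)*(c + 4)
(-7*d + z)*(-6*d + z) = 42*d^2 - 13*d*z + z^2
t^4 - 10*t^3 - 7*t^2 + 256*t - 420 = (t - 7)*(t - 6)*(t - 2)*(t + 5)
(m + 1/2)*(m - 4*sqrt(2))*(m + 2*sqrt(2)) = m^3 - 2*sqrt(2)*m^2 + m^2/2 - 16*m - sqrt(2)*m - 8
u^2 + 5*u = u*(u + 5)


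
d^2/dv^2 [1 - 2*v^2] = -4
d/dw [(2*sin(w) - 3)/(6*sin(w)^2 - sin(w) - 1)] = (-12*sin(w)^2 + 36*sin(w) - 5)*cos(w)/(-6*sin(w)^2 + sin(w) + 1)^2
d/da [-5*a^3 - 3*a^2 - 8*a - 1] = -15*a^2 - 6*a - 8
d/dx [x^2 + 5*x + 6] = 2*x + 5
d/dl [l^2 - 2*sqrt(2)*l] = 2*l - 2*sqrt(2)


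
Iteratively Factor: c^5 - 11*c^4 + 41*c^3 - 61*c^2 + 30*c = (c)*(c^4 - 11*c^3 + 41*c^2 - 61*c + 30) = c*(c - 1)*(c^3 - 10*c^2 + 31*c - 30) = c*(c - 5)*(c - 1)*(c^2 - 5*c + 6) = c*(c - 5)*(c - 2)*(c - 1)*(c - 3)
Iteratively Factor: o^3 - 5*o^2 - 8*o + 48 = (o - 4)*(o^2 - o - 12) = (o - 4)^2*(o + 3)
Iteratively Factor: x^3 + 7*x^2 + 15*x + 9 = (x + 3)*(x^2 + 4*x + 3) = (x + 3)^2*(x + 1)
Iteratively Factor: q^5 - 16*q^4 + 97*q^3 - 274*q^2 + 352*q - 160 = (q - 4)*(q^4 - 12*q^3 + 49*q^2 - 78*q + 40) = (q - 4)*(q - 2)*(q^3 - 10*q^2 + 29*q - 20) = (q - 5)*(q - 4)*(q - 2)*(q^2 - 5*q + 4) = (q - 5)*(q - 4)^2*(q - 2)*(q - 1)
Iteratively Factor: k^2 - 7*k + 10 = (k - 2)*(k - 5)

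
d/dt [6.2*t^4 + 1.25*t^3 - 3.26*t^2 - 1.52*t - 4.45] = 24.8*t^3 + 3.75*t^2 - 6.52*t - 1.52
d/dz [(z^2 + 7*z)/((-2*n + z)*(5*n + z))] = (z*(2*n - z)*(z + 7) - z*(5*n + z)*(z + 7) - (2*n - z)*(5*n + z)*(2*z + 7))/((2*n - z)^2*(5*n + z)^2)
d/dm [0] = 0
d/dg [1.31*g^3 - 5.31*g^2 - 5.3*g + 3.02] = 3.93*g^2 - 10.62*g - 5.3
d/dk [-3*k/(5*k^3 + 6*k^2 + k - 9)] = 3*(10*k^3 + 6*k^2 + 9)/(25*k^6 + 60*k^5 + 46*k^4 - 78*k^3 - 107*k^2 - 18*k + 81)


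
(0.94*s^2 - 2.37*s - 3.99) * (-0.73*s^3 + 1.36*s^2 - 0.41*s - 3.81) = -0.6862*s^5 + 3.0085*s^4 - 0.6959*s^3 - 8.0361*s^2 + 10.6656*s + 15.2019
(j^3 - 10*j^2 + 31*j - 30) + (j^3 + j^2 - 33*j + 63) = 2*j^3 - 9*j^2 - 2*j + 33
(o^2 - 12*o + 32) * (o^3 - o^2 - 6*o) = o^5 - 13*o^4 + 38*o^3 + 40*o^2 - 192*o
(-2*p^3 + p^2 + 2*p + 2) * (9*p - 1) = -18*p^4 + 11*p^3 + 17*p^2 + 16*p - 2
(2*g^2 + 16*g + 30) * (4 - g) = -2*g^3 - 8*g^2 + 34*g + 120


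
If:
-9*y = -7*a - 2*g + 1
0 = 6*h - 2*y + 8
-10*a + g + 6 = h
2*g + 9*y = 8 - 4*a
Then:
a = 1021/1383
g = 304/1383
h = -536/461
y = 236/461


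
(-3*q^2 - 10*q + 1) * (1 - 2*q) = 6*q^3 + 17*q^2 - 12*q + 1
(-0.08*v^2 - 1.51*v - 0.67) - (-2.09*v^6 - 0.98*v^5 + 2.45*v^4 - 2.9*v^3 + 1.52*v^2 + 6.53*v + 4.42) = 2.09*v^6 + 0.98*v^5 - 2.45*v^4 + 2.9*v^3 - 1.6*v^2 - 8.04*v - 5.09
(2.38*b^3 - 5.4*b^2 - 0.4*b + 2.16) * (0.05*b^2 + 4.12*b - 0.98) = 0.119*b^5 + 9.5356*b^4 - 24.6004*b^3 + 3.752*b^2 + 9.2912*b - 2.1168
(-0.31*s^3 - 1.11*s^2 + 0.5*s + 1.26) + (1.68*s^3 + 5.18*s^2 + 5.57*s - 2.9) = 1.37*s^3 + 4.07*s^2 + 6.07*s - 1.64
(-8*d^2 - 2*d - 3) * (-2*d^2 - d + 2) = 16*d^4 + 12*d^3 - 8*d^2 - d - 6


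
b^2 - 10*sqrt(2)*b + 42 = (b - 7*sqrt(2))*(b - 3*sqrt(2))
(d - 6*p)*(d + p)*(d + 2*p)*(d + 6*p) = d^4 + 3*d^3*p - 34*d^2*p^2 - 108*d*p^3 - 72*p^4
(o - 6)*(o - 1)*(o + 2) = o^3 - 5*o^2 - 8*o + 12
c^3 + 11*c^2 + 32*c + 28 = (c + 2)^2*(c + 7)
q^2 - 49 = (q - 7)*(q + 7)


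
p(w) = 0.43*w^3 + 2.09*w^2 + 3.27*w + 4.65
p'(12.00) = 239.19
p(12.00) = 1087.89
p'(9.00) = 145.38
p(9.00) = 516.84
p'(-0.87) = 0.61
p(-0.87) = 3.10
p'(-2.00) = 0.07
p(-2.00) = 3.03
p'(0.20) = 4.16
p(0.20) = 5.39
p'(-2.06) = 0.13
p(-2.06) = 3.02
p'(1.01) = 8.81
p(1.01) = 10.53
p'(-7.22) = 40.34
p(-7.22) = -71.85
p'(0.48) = 5.57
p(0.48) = 6.75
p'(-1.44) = -0.07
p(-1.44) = 2.99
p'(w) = 1.29*w^2 + 4.18*w + 3.27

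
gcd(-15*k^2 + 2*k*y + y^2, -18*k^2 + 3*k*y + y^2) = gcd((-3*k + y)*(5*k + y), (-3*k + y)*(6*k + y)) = -3*k + y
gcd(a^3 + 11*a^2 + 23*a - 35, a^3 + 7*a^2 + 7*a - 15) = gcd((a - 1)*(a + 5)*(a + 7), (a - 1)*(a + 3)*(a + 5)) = a^2 + 4*a - 5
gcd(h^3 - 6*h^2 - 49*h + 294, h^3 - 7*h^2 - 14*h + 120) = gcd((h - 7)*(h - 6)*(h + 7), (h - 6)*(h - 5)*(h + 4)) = h - 6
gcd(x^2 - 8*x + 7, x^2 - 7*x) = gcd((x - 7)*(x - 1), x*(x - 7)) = x - 7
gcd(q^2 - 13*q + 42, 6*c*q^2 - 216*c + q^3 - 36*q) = q - 6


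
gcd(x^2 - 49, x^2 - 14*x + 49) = x - 7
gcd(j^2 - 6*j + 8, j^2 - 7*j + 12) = j - 4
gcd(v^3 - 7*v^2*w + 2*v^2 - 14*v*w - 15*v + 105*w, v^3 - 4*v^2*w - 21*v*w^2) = v - 7*w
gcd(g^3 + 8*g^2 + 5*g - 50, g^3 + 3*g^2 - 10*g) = g^2 + 3*g - 10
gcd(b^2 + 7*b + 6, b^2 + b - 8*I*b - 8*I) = b + 1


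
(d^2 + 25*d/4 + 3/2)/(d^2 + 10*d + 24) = (d + 1/4)/(d + 4)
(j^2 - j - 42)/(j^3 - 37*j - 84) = (j + 6)/(j^2 + 7*j + 12)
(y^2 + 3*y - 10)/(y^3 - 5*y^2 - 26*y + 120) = (y - 2)/(y^2 - 10*y + 24)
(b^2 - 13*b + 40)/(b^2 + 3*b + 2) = (b^2 - 13*b + 40)/(b^2 + 3*b + 2)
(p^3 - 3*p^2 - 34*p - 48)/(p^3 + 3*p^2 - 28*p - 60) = (p^2 - 5*p - 24)/(p^2 + p - 30)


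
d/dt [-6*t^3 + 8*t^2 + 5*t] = -18*t^2 + 16*t + 5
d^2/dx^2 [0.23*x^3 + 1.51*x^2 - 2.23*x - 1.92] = 1.38*x + 3.02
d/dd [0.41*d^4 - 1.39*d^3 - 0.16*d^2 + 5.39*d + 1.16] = 1.64*d^3 - 4.17*d^2 - 0.32*d + 5.39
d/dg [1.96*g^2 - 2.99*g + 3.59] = 3.92*g - 2.99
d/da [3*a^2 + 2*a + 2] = 6*a + 2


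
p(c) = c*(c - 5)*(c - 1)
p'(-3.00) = 68.00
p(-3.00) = -96.00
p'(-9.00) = 356.00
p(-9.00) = -1260.00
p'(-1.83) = 37.01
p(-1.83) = -35.37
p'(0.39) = 0.78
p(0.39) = 1.10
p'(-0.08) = 5.98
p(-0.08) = -0.44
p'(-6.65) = 217.47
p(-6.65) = -592.66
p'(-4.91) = 136.24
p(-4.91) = -287.57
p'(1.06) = -4.35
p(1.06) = -0.25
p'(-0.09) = 6.10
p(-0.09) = -0.50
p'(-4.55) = 121.71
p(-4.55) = -241.16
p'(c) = c*(c - 5) + c*(c - 1) + (c - 5)*(c - 1)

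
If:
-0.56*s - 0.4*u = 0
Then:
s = -0.714285714285714*u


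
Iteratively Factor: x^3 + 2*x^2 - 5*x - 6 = (x + 1)*(x^2 + x - 6) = (x - 2)*(x + 1)*(x + 3)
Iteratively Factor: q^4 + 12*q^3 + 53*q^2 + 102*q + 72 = (q + 4)*(q^3 + 8*q^2 + 21*q + 18) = (q + 2)*(q + 4)*(q^2 + 6*q + 9) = (q + 2)*(q + 3)*(q + 4)*(q + 3)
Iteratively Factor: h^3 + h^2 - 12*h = (h - 3)*(h^2 + 4*h) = (h - 3)*(h + 4)*(h)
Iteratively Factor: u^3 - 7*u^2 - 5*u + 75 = (u + 3)*(u^2 - 10*u + 25) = (u - 5)*(u + 3)*(u - 5)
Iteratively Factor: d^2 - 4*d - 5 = (d + 1)*(d - 5)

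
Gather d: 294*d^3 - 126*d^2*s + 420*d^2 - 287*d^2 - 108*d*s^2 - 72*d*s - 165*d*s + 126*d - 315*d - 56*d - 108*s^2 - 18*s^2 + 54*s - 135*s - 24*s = 294*d^3 + d^2*(133 - 126*s) + d*(-108*s^2 - 237*s - 245) - 126*s^2 - 105*s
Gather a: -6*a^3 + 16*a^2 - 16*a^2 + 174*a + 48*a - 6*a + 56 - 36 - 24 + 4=-6*a^3 + 216*a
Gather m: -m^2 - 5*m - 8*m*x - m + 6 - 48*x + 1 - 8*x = -m^2 + m*(-8*x - 6) - 56*x + 7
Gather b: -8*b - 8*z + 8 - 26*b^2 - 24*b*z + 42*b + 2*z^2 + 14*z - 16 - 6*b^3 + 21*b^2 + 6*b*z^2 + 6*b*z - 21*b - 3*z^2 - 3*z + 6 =-6*b^3 - 5*b^2 + b*(6*z^2 - 18*z + 13) - z^2 + 3*z - 2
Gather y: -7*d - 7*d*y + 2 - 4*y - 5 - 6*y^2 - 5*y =-7*d - 6*y^2 + y*(-7*d - 9) - 3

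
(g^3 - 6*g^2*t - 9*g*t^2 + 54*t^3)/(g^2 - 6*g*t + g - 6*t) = (g^2 - 9*t^2)/(g + 1)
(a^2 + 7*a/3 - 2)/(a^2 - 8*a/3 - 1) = (-3*a^2 - 7*a + 6)/(-3*a^2 + 8*a + 3)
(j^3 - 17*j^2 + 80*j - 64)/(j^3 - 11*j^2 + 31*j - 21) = (j^2 - 16*j + 64)/(j^2 - 10*j + 21)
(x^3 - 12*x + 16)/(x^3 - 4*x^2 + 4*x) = (x + 4)/x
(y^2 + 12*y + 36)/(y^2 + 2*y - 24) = (y + 6)/(y - 4)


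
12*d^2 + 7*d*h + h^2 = (3*d + h)*(4*d + h)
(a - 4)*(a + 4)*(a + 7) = a^3 + 7*a^2 - 16*a - 112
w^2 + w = w*(w + 1)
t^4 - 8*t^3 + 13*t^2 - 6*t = t*(t - 6)*(t - 1)^2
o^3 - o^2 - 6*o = o*(o - 3)*(o + 2)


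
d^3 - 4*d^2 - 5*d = d*(d - 5)*(d + 1)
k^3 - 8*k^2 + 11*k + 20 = (k - 5)*(k - 4)*(k + 1)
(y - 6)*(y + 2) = y^2 - 4*y - 12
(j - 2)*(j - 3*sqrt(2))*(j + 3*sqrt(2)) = j^3 - 2*j^2 - 18*j + 36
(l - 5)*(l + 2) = l^2 - 3*l - 10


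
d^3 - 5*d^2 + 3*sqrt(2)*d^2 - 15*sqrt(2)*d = d*(d - 5)*(d + 3*sqrt(2))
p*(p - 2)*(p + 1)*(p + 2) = p^4 + p^3 - 4*p^2 - 4*p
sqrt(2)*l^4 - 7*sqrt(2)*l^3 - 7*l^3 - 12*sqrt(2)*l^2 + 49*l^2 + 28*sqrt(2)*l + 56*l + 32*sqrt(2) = (l - 8)*(l + 1)*(l - 4*sqrt(2))*(sqrt(2)*l + 1)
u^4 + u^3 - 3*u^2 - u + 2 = (u - 1)^2*(u + 1)*(u + 2)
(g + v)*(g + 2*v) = g^2 + 3*g*v + 2*v^2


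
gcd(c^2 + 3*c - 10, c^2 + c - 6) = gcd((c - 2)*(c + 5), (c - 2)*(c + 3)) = c - 2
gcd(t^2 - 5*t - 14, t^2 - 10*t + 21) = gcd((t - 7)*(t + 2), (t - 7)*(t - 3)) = t - 7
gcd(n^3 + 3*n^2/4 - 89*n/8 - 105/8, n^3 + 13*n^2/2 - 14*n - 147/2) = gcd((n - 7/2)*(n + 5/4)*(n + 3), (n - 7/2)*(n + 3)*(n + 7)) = n^2 - n/2 - 21/2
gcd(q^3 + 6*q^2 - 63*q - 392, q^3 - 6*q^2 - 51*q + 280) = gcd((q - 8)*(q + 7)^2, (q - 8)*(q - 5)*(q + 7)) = q^2 - q - 56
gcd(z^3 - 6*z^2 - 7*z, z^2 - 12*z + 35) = z - 7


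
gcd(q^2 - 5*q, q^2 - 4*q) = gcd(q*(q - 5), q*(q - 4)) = q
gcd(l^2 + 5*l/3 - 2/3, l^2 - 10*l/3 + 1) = l - 1/3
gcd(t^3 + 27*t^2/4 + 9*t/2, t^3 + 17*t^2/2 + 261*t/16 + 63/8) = t^2 + 27*t/4 + 9/2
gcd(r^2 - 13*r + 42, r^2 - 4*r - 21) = r - 7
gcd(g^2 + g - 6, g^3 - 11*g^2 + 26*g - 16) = g - 2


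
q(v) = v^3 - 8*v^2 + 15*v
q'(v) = 3*v^2 - 16*v + 15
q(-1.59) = -48.09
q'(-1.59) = 48.02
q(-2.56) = -107.61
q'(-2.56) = 75.62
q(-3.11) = -154.11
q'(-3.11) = 93.78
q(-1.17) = -30.10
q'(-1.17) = 37.83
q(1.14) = 8.18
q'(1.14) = 0.66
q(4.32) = -3.88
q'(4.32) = 1.87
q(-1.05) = -25.73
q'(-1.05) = 35.11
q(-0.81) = -17.93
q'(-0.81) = 29.93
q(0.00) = 0.00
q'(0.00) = 15.00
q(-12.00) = -3060.00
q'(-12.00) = 639.00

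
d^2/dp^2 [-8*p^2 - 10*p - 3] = -16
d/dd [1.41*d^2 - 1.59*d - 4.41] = 2.82*d - 1.59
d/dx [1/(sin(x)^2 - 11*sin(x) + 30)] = (11 - 2*sin(x))*cos(x)/(sin(x)^2 - 11*sin(x) + 30)^2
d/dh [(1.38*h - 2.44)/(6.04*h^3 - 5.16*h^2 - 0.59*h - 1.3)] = (-16.6704*h^3 + 51.3336*h^2 - 25.1808*h - 3.2336)/(36.4816*h^6 - 62.3328*h^5 + 19.4984*h^4 - 9.6152*h^3 + 13.7641*h^2 + 1.534*h + 1.69)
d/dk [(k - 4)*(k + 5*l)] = 2*k + 5*l - 4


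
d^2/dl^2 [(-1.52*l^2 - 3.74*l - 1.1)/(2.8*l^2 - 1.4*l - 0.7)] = (1.4210854715202e-14*l^4 - 70.56*l^3 - 69.6192*l^2 - 18.1104*l - 2.7832)/(21.952*l^6 - 32.928*l^5 + 13.72*l^3 - 2.058*l - 0.343)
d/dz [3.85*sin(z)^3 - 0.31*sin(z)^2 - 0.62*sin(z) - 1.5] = (11.55*sin(z)^2 - 0.62*sin(z) - 0.62)*cos(z)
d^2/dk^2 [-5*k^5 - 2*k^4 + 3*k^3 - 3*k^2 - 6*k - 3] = -100*k^3 - 24*k^2 + 18*k - 6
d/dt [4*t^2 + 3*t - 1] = 8*t + 3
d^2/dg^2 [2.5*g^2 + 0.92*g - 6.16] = 5.00000000000000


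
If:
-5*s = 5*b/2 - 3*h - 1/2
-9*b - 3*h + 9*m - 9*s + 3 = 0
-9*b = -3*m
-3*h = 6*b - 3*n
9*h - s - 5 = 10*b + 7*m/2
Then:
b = 6/5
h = 97/28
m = 18/5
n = 821/140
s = 221/140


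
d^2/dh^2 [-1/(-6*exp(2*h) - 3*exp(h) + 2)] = 3*(6*(4*exp(h) + 1)^2*exp(h) - (8*exp(h) + 1)*(6*exp(2*h) + 3*exp(h) - 2))*exp(h)/(6*exp(2*h) + 3*exp(h) - 2)^3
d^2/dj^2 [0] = 0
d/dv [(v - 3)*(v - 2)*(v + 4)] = 3*v^2 - 2*v - 14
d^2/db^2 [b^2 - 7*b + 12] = 2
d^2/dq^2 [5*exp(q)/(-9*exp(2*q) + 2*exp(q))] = (-405*exp(q) - 90)*exp(q)/(729*exp(3*q) - 486*exp(2*q) + 108*exp(q) - 8)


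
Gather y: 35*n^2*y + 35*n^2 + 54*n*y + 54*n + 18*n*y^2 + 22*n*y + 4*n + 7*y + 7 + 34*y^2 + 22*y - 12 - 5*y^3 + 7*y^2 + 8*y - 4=35*n^2 + 58*n - 5*y^3 + y^2*(18*n + 41) + y*(35*n^2 + 76*n + 37) - 9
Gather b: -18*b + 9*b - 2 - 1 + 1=-9*b - 2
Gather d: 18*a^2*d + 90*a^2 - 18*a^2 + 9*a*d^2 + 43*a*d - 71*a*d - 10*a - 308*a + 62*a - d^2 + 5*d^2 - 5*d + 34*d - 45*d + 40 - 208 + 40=72*a^2 - 256*a + d^2*(9*a + 4) + d*(18*a^2 - 28*a - 16) - 128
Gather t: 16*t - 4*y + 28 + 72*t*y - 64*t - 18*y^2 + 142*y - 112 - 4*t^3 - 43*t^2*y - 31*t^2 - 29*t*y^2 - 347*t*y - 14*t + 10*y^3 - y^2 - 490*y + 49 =-4*t^3 + t^2*(-43*y - 31) + t*(-29*y^2 - 275*y - 62) + 10*y^3 - 19*y^2 - 352*y - 35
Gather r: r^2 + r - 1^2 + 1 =r^2 + r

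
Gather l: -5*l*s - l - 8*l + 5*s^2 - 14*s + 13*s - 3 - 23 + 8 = l*(-5*s - 9) + 5*s^2 - s - 18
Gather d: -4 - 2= -6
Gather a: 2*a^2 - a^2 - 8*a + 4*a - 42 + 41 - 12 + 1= a^2 - 4*a - 12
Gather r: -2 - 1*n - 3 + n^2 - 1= n^2 - n - 6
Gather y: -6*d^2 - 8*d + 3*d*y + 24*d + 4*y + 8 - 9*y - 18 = -6*d^2 + 16*d + y*(3*d - 5) - 10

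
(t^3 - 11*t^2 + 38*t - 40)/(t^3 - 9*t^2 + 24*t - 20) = (t - 4)/(t - 2)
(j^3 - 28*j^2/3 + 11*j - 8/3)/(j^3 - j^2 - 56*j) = (3*j^2 - 4*j + 1)/(3*j*(j + 7))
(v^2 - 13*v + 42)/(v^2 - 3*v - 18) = (v - 7)/(v + 3)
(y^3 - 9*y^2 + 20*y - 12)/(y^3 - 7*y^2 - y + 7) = (y^2 - 8*y + 12)/(y^2 - 6*y - 7)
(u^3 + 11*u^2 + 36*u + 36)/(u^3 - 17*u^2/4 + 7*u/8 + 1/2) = 8*(u^3 + 11*u^2 + 36*u + 36)/(8*u^3 - 34*u^2 + 7*u + 4)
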